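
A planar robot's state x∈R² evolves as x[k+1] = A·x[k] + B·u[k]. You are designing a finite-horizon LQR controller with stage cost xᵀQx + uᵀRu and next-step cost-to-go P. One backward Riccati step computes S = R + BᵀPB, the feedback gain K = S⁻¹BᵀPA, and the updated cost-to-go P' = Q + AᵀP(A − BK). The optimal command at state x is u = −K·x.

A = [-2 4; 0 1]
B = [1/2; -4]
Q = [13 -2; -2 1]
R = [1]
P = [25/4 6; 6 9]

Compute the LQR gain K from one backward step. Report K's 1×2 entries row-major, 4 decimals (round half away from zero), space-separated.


0.3406 -0.9505

BᵀP = [-20.8750 -33.0000]
S = R + BᵀPB = [1] + [121.5625] = [122.5625]
BᵀPA = [41.7500 -116.5000]
K = S⁻¹·BᵀPA = [0.3406 -0.9505]
A−BK = [-2.1703 4.4753; 1.3626 -2.8021]
AᵀP(A−BK) = [10.7782 -22.3151; -22.3151 46.2626]
P' = Q + AᵀP(A−BK) = [23.7782 -24.3151; -24.3151 47.2626]
tr(P') = 71.0408


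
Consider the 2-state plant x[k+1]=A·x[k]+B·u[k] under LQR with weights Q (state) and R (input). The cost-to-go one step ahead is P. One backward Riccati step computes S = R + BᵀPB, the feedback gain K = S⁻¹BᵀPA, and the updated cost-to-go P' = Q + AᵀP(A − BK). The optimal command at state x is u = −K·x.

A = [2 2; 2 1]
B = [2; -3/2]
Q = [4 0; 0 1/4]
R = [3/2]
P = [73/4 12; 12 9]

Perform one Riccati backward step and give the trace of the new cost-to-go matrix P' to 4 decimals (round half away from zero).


BᵀP = [18.5000 10.5000]
S = R + BᵀPB = [3/2] + [21.2500] = [22.7500]
BᵀPA = [58.0000 47.5000]
K = S⁻¹·BᵀPA = [2.5495 2.0879]
A−BK = [-3.0989 -2.1758; 5.8242 4.1319]
AᵀP(A−BK) = [57.1319 41.9011; 41.9011 30.8242]
P' = Q + AᵀP(A−BK) = [61.1319 41.9011; 41.9011 31.0742]
tr(P') = 92.2060

92.2060


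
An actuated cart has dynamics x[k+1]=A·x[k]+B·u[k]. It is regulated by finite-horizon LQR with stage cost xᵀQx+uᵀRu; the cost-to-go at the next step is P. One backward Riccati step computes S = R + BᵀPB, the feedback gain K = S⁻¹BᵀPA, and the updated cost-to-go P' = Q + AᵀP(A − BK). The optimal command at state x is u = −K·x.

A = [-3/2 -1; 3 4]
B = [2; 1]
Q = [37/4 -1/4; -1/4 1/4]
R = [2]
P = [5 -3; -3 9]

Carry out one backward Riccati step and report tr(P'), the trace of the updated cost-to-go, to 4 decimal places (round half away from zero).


300.3158

BᵀP = [7.0000 3.0000]
S = R + BᵀPB = [2] + [17.0000] = [19.0000]
BᵀPA = [-1.5000 5.0000]
K = S⁻¹·BᵀPA = [-0.0789 0.2632]
A−BK = [-1.3421 -1.5263; 3.0789 3.7368]
AᵀP(A−BK) = [119.1316 142.8947; 142.8947 171.6842]
P' = Q + AᵀP(A−BK) = [128.3816 142.6447; 142.6447 171.9342]
tr(P') = 300.3158


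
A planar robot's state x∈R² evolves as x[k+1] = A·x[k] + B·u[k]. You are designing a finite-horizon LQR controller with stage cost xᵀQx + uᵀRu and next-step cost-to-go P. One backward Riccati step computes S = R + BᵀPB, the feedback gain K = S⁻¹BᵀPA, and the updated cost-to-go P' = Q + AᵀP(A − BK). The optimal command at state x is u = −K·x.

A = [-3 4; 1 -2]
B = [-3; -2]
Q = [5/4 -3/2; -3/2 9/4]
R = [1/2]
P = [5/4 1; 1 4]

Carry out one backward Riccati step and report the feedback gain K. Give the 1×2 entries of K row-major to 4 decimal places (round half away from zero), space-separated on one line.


0.1572 -0.0252

BᵀP = [-5.7500 -11.0000]
S = R + BᵀPB = [1/2] + [39.2500] = [39.7500]
BᵀPA = [6.2500 -1.0000]
K = S⁻¹·BᵀPA = [0.1572 -0.0252]
A−BK = [-2.5283 3.9245; 1.3145 -2.0503]
AᵀP(A−BK) = [8.2673 -12.8428; -12.8428 19.9748]
P' = Q + AᵀP(A−BK) = [9.5173 -14.3428; -14.3428 22.2248]
tr(P') = 31.7421


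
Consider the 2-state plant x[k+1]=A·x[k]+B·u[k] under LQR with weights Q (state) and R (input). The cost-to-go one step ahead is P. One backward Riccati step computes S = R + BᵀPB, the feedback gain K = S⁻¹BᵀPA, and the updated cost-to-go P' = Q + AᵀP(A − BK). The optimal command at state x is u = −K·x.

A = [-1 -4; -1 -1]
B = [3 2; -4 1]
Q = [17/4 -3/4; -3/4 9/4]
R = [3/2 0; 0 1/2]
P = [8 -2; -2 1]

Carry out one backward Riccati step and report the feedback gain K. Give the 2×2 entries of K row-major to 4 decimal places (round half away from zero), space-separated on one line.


BᵀP = [32.0000 -10.0000; 14.0000 -3.0000]
S = R + BᵀPB = [3/2 0; 0 1/2] + [136.0000 54.0000; 54.0000 25.0000] = [137.5000 54.0000; 54.0000 25.5000]
BᵀPA = [-22.0000 -118.0000; -11.0000 -53.0000]
K = S⁻¹·BᵀPA = [0.0559 -0.2490; -0.5498 -1.5510]
A−BK = [-0.0682 -0.1508; -0.2266 -0.4452]
AᵀP(A−BK) = [0.1825 0.4596; 0.4596 1.4075]
P' = Q + AᵀP(A−BK) = [4.4325 -0.2904; -0.2904 3.6575]
tr(P') = 8.0900

0.0559 -0.2490 -0.5498 -1.5510


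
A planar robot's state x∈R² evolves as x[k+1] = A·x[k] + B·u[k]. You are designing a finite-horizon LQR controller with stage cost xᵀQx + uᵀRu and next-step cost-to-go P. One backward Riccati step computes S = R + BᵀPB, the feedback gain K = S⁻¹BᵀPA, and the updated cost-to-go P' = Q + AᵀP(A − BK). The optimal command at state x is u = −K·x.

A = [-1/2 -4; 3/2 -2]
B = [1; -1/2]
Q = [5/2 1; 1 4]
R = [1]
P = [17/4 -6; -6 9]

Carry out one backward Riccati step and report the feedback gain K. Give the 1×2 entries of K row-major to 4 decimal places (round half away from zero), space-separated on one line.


BᵀP = [7.2500 -10.5000]
S = R + BᵀPB = [1] + [12.5000] = [13.5000]
BᵀPA = [-19.3750 -8.0000]
K = S⁻¹·BᵀPA = [-1.4352 -0.5926]
A−BK = [0.9352 -3.4074; 0.7824 -2.2963]
AᵀP(A−BK) = [2.5058 0.0185; 0.0185 3.2593]
P' = Q + AᵀP(A−BK) = [5.0058 1.0185; 1.0185 7.2593]
tr(P') = 12.2650

-1.4352 -0.5926


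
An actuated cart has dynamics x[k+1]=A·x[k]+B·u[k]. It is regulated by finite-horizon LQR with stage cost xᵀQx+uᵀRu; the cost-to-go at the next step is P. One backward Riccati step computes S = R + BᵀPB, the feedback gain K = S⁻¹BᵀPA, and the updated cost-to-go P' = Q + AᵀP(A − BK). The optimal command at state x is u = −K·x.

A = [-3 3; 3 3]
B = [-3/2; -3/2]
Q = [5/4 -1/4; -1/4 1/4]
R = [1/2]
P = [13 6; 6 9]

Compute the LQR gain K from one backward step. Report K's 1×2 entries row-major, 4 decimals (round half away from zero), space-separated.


BᵀP = [-28.5000 -22.5000]
S = R + BᵀPB = [1/2] + [76.5000] = [77.0000]
BᵀPA = [18.0000 -153.0000]
K = S⁻¹·BᵀPA = [0.2338 -1.9870]
A−BK = [-2.6494 0.0195; 3.3506 0.0195]
AᵀP(A−BK) = [85.7922 -0.2338; -0.2338 1.9870]
P' = Q + AᵀP(A−BK) = [87.0422 -0.4838; -0.4838 2.2370]
tr(P') = 89.2792

0.2338 -1.9870


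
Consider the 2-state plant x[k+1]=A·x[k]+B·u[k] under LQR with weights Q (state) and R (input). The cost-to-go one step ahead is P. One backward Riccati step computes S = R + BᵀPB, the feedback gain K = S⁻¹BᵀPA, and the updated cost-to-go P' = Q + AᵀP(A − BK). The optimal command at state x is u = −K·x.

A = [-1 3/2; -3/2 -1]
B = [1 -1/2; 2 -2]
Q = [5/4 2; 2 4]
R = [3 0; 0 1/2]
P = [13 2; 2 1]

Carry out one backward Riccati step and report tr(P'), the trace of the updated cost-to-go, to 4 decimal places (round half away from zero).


14.3128

BᵀP = [17.0000 4.0000; -10.5000 -3.0000]
S = R + BᵀPB = [3 0; 0 1/2] + [25.0000 -16.5000; -16.5000 11.2500] = [28.0000 -16.5000; -16.5000 11.7500]
BᵀPA = [-23.0000 21.5000; 15.0000 -12.7500]
K = S⁻¹·BᵀPA = [-0.4009 0.7445; 0.7137 -0.0396]
A−BK = [-0.2423 0.7357; 0.7291 -2.5683]
AᵀP(A−BK) = [1.3249 -2.7819; -2.7819 7.7379]
P' = Q + AᵀP(A−BK) = [2.5749 -0.7819; -0.7819 11.7379]
tr(P') = 14.3128


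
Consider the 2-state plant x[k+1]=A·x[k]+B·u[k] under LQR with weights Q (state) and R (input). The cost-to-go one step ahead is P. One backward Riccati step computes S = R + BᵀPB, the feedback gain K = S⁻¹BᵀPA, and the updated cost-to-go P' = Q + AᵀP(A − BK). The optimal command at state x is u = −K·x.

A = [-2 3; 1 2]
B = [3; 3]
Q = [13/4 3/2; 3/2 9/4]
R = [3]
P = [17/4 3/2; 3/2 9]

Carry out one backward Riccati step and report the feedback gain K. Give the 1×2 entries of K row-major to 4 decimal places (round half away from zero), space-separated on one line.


BᵀP = [17.2500 31.5000]
S = R + BᵀPB = [3] + [146.2500] = [149.2500]
BᵀPA = [-3.0000 114.7500]
K = S⁻¹·BᵀPA = [-0.0201 0.7688]
A−BK = [-1.9397 0.6935; 1.0603 -0.3065]
AᵀP(A−BK) = [19.9397 -6.6935; -6.6935 4.0251]
P' = Q + AᵀP(A−BK) = [23.1897 -5.1935; -5.1935 6.2751]
tr(P') = 29.4648

-0.0201 0.7688


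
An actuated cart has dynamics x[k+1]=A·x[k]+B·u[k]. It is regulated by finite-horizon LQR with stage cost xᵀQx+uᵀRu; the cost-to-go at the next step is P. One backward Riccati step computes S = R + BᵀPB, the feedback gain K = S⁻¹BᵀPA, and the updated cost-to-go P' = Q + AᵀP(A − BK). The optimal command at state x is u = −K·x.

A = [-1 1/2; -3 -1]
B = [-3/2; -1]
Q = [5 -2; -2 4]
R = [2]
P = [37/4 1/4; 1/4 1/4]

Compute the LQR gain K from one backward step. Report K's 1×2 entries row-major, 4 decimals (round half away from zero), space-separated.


BᵀP = [-14.1250 -0.6250]
S = R + BᵀPB = [2] + [21.8125] = [23.8125]
BᵀPA = [16.0000 -6.4375]
K = S⁻¹·BᵀPA = [0.6719 -0.2703]
A−BK = [0.0079 0.0945; -2.3281 -1.2703]
AᵀP(A−BK) = [2.2493 0.3255; 0.3255 0.5722]
P' = Q + AᵀP(A−BK) = [7.2493 -1.6745; -1.6745 4.5722]
tr(P') = 11.8215

0.6719 -0.2703


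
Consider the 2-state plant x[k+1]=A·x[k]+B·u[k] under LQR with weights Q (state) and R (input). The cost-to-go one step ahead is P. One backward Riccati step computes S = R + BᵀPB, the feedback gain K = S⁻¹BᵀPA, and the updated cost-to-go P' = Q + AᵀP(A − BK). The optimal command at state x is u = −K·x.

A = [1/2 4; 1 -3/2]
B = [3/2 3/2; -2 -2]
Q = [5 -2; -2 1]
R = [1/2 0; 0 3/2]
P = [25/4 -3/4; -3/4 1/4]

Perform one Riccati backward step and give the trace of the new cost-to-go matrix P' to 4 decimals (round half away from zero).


BᵀP = [10.8750 -1.6250; 10.8750 -1.6250]
S = R + BᵀPB = [1/2 0; 0 3/2] + [19.5625 19.5625; 19.5625 19.5625] = [20.0625 19.5625; 19.5625 21.0625]
BᵀPA = [3.8125 45.9375; 3.8125 45.9375]
K = S⁻¹·BᵀPA = [0.1434 1.7281; 0.0478 0.5760]
A−BK = [0.2132 0.5439; 1.3824 3.1082]
AᵀP(A−BK) = [0.3335 0.9032; 0.9032 3.7190]
P' = Q + AᵀP(A−BK) = [5.3335 -1.0968; -1.0968 4.7190]
tr(P') = 10.0525

10.0525


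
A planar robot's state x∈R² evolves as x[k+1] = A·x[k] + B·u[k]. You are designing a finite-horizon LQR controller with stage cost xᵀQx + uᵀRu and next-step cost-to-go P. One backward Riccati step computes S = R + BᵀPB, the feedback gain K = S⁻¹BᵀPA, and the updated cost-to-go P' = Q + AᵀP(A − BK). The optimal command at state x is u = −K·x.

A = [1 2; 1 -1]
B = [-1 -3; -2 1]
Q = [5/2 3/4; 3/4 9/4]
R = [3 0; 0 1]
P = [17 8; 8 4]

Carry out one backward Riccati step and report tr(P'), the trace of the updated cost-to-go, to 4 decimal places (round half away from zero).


BᵀP = [-33.0000 -16.0000; -43.0000 -20.0000]
S = R + BᵀPB = [3 0; 0 1] + [65.0000 83.0000; 83.0000 109.0000] = [68.0000 83.0000; 83.0000 110.0000]
BᵀPA = [-49.0000 -50.0000; -63.0000 -66.0000]
K = S⁻¹·BᵀPA = [-0.2724 -0.0372; -0.3672 -0.5719]
A−BK = [-0.3739 0.2470; 0.8223 -0.5025]
AᵀP(A−BK) = [0.5195 0.1455; 0.1455 0.3926]
P' = Q + AᵀP(A−BK) = [3.0195 0.8955; 0.8955 2.6426]
tr(P') = 5.6620

5.6620


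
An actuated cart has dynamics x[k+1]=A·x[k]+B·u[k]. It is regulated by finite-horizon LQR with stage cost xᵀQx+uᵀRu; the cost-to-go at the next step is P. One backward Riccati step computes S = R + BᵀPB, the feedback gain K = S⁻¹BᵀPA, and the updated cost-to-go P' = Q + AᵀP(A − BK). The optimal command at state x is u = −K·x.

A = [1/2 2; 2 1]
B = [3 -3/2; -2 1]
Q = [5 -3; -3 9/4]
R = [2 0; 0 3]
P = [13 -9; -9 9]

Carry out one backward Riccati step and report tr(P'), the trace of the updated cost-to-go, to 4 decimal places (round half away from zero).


BᵀP = [57.0000 -45.0000; -28.5000 22.5000]
S = R + BᵀPB = [2 0; 0 3] + [261.0000 -130.5000; -130.5000 65.2500] = [263.0000 -130.5000; -130.5000 68.2500]
BᵀPA = [-61.5000 69.0000; 30.7500 -34.5000]
K = S⁻¹·BᵀPA = [-0.2007 0.2251; 0.0669 -0.0750]
A−BK = [1.2023 1.2121; 1.5318 1.5253]
AᵀP(A−BK) = [6.8532 6.6525; 6.6525 6.8777]
P' = Q + AᵀP(A−BK) = [11.8532 3.6525; 3.6525 9.1277]
tr(P') = 20.9808

20.9808


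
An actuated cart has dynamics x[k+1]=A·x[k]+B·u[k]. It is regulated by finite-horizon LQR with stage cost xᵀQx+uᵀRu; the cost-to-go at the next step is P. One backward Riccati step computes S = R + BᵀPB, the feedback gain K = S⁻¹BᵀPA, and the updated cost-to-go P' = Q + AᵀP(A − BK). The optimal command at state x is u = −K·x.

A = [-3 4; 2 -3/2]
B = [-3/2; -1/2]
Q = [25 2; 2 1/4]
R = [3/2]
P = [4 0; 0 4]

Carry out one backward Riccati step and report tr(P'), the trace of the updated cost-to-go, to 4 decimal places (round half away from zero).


94.8587

BᵀP = [-6.0000 -2.0000]
S = R + BᵀPB = [3/2] + [10.0000] = [11.5000]
BᵀPA = [14.0000 -21.0000]
K = S⁻¹·BᵀPA = [1.2174 -1.8261]
A−BK = [-1.1739 1.2609; 2.6087 -2.4130]
AᵀP(A−BK) = [34.9565 -34.4348; -34.4348 34.6522]
P' = Q + AᵀP(A−BK) = [59.9565 -32.4348; -32.4348 34.9022]
tr(P') = 94.8587


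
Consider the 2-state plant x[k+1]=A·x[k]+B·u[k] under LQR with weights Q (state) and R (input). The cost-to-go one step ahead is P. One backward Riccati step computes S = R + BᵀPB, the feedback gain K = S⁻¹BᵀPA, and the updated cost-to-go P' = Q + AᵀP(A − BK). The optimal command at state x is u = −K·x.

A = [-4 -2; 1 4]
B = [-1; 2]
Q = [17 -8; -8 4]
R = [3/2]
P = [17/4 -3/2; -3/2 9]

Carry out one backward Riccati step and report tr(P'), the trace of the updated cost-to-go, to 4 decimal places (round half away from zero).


BᵀP = [-7.2500 19.5000]
S = R + BᵀPB = [3/2] + [46.2500] = [47.7500]
BᵀPA = [48.5000 92.5000]
K = S⁻¹·BᵀPA = [1.0157 1.9372]
A−BK = [-2.9843 -0.0628; -1.0314 0.1257]
AᵀP(A−BK) = [39.7382 3.0471; 3.0471 5.8115]
P' = Q + AᵀP(A−BK) = [56.7382 -4.9529; -4.9529 9.8115]
tr(P') = 66.5497

66.5497


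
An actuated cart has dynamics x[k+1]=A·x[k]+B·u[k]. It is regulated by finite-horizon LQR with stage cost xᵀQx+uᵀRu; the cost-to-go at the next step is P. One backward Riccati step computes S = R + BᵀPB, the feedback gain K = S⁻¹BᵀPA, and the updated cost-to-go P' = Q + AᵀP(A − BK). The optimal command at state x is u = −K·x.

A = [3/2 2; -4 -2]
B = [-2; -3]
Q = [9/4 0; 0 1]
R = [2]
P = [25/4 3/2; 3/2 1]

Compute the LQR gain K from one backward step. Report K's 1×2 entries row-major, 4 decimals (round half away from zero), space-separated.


BᵀP = [-17.0000 -6.0000]
S = R + BᵀPB = [2] + [52.0000] = [54.0000]
BᵀPA = [-1.5000 -22.0000]
K = S⁻¹·BᵀPA = [-0.0278 -0.4074]
A−BK = [1.4444 1.1852; -4.0833 -3.2222]
AᵀP(A−BK) = [12.0208 9.6389; 9.6389 8.0370]
P' = Q + AᵀP(A−BK) = [14.2708 9.6389; 9.6389 9.0370]
tr(P') = 23.3079

-0.0278 -0.4074


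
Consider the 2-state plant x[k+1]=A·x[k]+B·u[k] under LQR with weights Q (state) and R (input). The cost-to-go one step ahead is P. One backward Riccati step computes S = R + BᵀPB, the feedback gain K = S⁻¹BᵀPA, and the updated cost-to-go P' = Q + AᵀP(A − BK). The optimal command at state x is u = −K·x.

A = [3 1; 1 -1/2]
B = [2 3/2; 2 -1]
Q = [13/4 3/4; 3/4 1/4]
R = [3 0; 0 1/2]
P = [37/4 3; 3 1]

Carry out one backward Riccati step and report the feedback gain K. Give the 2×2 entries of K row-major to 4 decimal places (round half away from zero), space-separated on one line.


0.5894 0.1342 1.4408 0.3956

BᵀP = [24.5000 8.0000; 10.8750 3.5000]
S = R + BᵀPB = [3 0; 0 1/2] + [65.0000 28.7500; 28.7500 12.8125] = [68.0000 28.7500; 28.7500 13.3125]
BᵀPA = [81.5000 20.5000; 36.1250 9.1250]
K = S⁻¹·BᵀPA = [0.5894 0.1342; 1.4408 0.3956]
A−BK = [-0.3400 0.1382; 1.2621 -0.3729]
AᵀP(A−BK) = [2.1676 0.5207; 0.5207 0.1388]
P' = Q + AᵀP(A−BK) = [5.4176 1.2707; 1.2707 0.3888]
tr(P') = 5.8064


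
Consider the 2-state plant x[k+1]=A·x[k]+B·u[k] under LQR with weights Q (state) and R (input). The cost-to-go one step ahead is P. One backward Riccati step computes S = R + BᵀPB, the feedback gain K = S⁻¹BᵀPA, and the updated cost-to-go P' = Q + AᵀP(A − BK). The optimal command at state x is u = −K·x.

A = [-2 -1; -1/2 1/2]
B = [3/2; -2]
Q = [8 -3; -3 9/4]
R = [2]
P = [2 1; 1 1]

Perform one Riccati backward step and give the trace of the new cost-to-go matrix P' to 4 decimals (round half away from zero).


20.7222

BᵀP = [1.0000 -0.5000]
S = R + BᵀPB = [2] + [2.5000] = [4.5000]
BᵀPA = [-1.7500 -1.2500]
K = S⁻¹·BᵀPA = [-0.3889 -0.2778]
A−BK = [-1.4167 -0.5833; -1.2778 -0.0556]
AᵀP(A−BK) = [9.5694 2.7639; 2.7639 0.9028]
P' = Q + AᵀP(A−BK) = [17.5694 -0.2361; -0.2361 3.1528]
tr(P') = 20.7222


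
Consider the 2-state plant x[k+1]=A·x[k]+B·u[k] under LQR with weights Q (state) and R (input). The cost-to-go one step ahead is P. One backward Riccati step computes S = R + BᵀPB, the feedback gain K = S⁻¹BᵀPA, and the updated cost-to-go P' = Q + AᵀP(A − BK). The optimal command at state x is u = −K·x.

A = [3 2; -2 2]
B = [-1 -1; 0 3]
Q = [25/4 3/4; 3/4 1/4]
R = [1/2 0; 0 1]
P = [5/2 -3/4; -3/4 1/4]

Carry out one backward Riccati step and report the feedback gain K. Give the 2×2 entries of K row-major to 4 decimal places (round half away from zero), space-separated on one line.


BᵀP = [-2.5000 0.7500; -4.7500 1.5000]
S = R + BᵀPB = [1/2 0; 0 1] + [2.5000 4.7500; 4.7500 9.2500] = [3.0000 4.7500; 4.7500 10.2500]
BᵀPA = [-9.0000 -3.5000; -17.2500 -6.5000]
K = S⁻¹·BᵀPA = [-1.2595 -0.6107; -1.0992 -0.3511]
A−BK = [0.6412 1.0382; 1.2977 3.0534]
AᵀP(A−BK) = [2.2023 0.9466; 0.9466 0.5802]
P' = Q + AᵀP(A−BK) = [8.4523 1.6966; 1.6966 0.8302]
tr(P') = 9.2824

-1.2595 -0.6107 -1.0992 -0.3511


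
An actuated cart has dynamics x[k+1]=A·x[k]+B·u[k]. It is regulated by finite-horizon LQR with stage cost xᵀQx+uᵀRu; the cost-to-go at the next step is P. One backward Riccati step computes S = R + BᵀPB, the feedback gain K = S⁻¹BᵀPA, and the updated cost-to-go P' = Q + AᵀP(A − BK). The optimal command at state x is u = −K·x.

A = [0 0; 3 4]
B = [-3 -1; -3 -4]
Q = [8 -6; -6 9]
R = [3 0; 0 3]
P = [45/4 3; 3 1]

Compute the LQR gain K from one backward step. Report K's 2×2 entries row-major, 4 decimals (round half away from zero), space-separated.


BᵀP = [-42.7500 -12.0000; -23.2500 -7.0000]
S = R + BᵀPB = [3 0; 0 3] + [164.2500 90.7500; 90.7500 51.2500] = [167.2500 90.7500; 90.7500 54.2500]
BᵀPA = [-36.0000 -48.0000; -21.0000 -28.0000]
K = S⁻¹·BᵀPA = [-0.0564 -0.0752; -0.2927 -0.3903]
A−BK = [-0.4620 -0.6159; 1.6598 2.2131]
AᵀP(A−BK) = [0.8218 1.0958; 1.0958 1.4611]
P' = Q + AᵀP(A−BK) = [8.8218 -4.9042; -4.9042 10.4611]
tr(P') = 19.2829

-0.0564 -0.0752 -0.2927 -0.3903


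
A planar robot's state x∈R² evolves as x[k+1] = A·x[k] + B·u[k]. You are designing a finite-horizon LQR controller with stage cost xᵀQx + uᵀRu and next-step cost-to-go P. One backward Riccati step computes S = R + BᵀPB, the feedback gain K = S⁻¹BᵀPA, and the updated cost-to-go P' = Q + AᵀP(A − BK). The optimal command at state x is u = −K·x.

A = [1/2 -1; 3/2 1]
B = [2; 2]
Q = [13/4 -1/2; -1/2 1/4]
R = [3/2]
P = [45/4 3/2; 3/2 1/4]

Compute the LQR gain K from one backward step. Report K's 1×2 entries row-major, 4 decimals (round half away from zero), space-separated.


0.3025 -0.3697

BᵀP = [25.5000 3.5000]
S = R + BᵀPB = [3/2] + [58.0000] = [59.5000]
BᵀPA = [18.0000 -22.0000]
K = S⁻¹·BᵀPA = [0.3025 -0.3697]
A−BK = [-0.1050 -0.2605; 0.8950 1.7395]
AᵀP(A−BK) = [0.1796 -0.0945; -0.0945 0.3655]
P' = Q + AᵀP(A−BK) = [3.4296 -0.5945; -0.5945 0.6155]
tr(P') = 4.0452


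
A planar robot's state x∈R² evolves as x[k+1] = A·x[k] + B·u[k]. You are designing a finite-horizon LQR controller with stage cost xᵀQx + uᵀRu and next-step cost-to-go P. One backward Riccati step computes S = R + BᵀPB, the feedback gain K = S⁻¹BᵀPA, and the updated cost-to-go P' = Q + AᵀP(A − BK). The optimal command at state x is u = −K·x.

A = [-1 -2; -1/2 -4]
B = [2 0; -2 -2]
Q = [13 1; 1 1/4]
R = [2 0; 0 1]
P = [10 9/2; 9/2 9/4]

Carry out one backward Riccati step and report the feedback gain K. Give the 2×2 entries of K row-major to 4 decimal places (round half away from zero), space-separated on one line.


-0.4529 -1.1014 0.7174 2.6087

BᵀP = [11.0000 4.5000; -9.0000 -4.5000]
S = R + BᵀPB = [2 0; 0 1] + [13.0000 -9.0000; -9.0000 9.0000] = [15.0000 -9.0000; -9.0000 10.0000]
BᵀPA = [-13.2500 -40.0000; 11.2500 36.0000]
K = S⁻¹·BᵀPA = [-0.4529 -1.1014; 0.7174 2.6087]
A−BK = [-0.0942 0.2029; 0.0290 -0.9855]
AᵀP(A−BK) = [0.9909 3.0580; 3.0580 10.0290]
P' = Q + AᵀP(A−BK) = [13.9909 4.0580; 4.0580 10.2790]
tr(P') = 24.2699


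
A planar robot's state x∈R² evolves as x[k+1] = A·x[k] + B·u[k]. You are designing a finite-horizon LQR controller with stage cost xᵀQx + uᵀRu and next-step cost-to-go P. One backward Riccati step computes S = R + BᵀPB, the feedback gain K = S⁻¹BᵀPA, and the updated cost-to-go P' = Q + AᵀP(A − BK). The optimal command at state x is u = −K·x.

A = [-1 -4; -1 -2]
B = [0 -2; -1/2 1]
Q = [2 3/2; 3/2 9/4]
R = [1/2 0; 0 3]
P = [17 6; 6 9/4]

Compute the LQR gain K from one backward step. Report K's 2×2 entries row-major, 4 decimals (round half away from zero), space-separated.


0.6696 2.1269 0.7002 2.4595

BᵀP = [-3.0000 -1.1250; -28.0000 -9.7500]
S = R + BᵀPB = [1/2 0; 0 3] + [0.5625 4.8750; 4.8750 46.2500] = [1.0625 4.8750; 4.8750 49.2500]
BᵀPA = [4.1250 14.2500; 37.7500 131.5000]
K = S⁻¹·BᵀPA = [0.6696 2.1269; 0.7002 2.4595]
A−BK = [0.4004 0.9190; -1.3654 -3.3961]
AᵀP(A−BK) = [2.0547 6.8796; 6.8796 23.2648]
P' = Q + AᵀP(A−BK) = [4.0547 8.3796; 8.3796 25.5148]
tr(P') = 29.5695


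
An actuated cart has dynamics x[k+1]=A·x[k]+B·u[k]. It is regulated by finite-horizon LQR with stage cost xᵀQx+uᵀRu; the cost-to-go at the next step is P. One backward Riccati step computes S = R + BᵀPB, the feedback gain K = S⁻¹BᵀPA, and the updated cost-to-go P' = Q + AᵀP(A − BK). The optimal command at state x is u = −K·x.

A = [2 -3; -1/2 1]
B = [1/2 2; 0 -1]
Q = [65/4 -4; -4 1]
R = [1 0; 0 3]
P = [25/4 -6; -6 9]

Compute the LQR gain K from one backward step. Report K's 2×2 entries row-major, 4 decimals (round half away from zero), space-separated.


BᵀP = [3.1250 -3.0000; 18.5000 -21.0000]
S = R + BᵀPB = [1 0; 0 3] + [1.5625 9.2500; 9.2500 58.0000] = [2.5625 9.2500; 9.2500 61.0000]
BᵀPA = [7.7500 -12.3750; 47.5000 -76.5000]
K = S⁻¹·BᵀPA = [0.4717 -0.6678; 0.7072 -1.1528]
A−BK = [0.3498 -0.3604; 0.2072 -0.1528]
AᵀP(A−BK) = [2.0042 -3.0649; -3.0649 4.7942]
P' = Q + AᵀP(A−BK) = [18.2542 -7.0649; -7.0649 5.7942]
tr(P') = 24.0484

0.4717 -0.6678 0.7072 -1.1528


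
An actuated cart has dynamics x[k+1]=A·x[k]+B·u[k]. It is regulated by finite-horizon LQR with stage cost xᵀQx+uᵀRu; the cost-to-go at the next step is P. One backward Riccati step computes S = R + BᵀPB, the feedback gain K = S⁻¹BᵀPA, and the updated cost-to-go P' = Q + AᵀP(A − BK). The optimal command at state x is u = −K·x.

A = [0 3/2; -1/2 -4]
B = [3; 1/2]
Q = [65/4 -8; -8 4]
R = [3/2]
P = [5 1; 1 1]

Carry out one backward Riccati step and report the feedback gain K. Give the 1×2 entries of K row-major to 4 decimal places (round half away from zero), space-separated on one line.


-0.0352 0.1859

BᵀP = [15.5000 3.5000]
S = R + BᵀPB = [3/2] + [48.2500] = [49.7500]
BᵀPA = [-1.7500 9.2500]
K = S⁻¹·BᵀPA = [-0.0352 0.1859]
A−BK = [0.1055 0.9422; -0.4824 -4.0930]
AᵀP(A−BK) = [0.1884 1.5754; 1.5754 13.5302]
P' = Q + AᵀP(A−BK) = [16.4384 -6.4246; -6.4246 17.5302]
tr(P') = 33.9686


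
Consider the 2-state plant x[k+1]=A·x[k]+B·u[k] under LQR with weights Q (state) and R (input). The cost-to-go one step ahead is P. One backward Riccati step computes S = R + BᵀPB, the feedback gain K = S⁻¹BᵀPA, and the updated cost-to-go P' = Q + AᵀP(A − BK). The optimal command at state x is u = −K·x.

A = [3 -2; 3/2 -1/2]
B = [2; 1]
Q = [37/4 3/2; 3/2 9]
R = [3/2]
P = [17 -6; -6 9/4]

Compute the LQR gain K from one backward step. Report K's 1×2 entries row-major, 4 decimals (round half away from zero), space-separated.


BᵀP = [28.0000 -9.7500]
S = R + BᵀPB = [3/2] + [46.2500] = [47.7500]
BᵀPA = [69.3750 -51.1250]
K = S⁻¹·BᵀPA = [1.4529 -1.0707]
A−BK = [0.0942 0.1414; 0.0471 0.5707]
AᵀP(A−BK) = [3.2690 -2.4090; -2.4090 1.8240]
P' = Q + AᵀP(A−BK) = [12.5190 -0.9090; -0.9090 10.8240]
tr(P') = 23.3429

1.4529 -1.0707


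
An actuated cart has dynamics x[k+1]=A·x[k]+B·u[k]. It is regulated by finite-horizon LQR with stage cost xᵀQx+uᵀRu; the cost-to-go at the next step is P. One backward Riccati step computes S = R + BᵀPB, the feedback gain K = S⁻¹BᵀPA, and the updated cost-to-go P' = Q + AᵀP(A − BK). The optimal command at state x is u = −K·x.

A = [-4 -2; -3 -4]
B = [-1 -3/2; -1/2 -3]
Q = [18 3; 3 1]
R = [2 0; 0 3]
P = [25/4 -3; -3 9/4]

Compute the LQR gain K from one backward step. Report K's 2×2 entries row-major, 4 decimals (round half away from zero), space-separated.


2.1763 0.1040 0.4834 0.9303

BᵀP = [-4.7500 1.8750; -0.3750 -2.2500]
S = R + BᵀPB = [2 0; 0 3] + [3.8125 1.5000; 1.5000 7.3125] = [5.8125 1.5000; 1.5000 10.3125]
BᵀPA = [13.3750 2.0000; 8.2500 9.7500]
K = S⁻¹·BᵀPA = [2.1763 0.1040; 0.4834 0.9303]
A−BK = [-1.0985 -0.5005; -0.4615 -1.1570]
AᵀP(A−BK) = [15.1534 1.9338; 1.9338 3.7213]
P' = Q + AᵀP(A−BK) = [33.1534 4.9338; 4.9338 4.7213]
tr(P') = 37.8747


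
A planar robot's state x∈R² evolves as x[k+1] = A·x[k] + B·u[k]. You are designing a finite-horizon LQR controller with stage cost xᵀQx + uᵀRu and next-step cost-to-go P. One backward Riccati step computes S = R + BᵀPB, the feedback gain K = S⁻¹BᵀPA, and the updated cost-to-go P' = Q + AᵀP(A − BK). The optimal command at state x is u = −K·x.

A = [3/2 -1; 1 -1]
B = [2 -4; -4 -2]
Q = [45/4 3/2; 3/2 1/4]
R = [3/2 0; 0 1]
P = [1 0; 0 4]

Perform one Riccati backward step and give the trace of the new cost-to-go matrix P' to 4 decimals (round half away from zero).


BᵀP = [2.0000 -16.0000; -4.0000 -8.0000]
S = R + BᵀPB = [3/2 0; 0 1] + [68.0000 24.0000; 24.0000 32.0000] = [69.5000 24.0000; 24.0000 33.0000]
BᵀPA = [-13.0000 14.0000; -14.0000 12.0000]
K = S⁻¹·BᵀPA = [-0.0541 0.1013; -0.3849 0.2900]
A−BK = [0.0689 -0.0428; 0.0137 -0.0148]
AᵀP(A−BK) = [0.1580 -0.1236; -0.1236 0.1022]
P' = Q + AᵀP(A−BK) = [11.4080 1.3764; 1.3764 0.3522]
tr(P') = 11.7602

11.7602


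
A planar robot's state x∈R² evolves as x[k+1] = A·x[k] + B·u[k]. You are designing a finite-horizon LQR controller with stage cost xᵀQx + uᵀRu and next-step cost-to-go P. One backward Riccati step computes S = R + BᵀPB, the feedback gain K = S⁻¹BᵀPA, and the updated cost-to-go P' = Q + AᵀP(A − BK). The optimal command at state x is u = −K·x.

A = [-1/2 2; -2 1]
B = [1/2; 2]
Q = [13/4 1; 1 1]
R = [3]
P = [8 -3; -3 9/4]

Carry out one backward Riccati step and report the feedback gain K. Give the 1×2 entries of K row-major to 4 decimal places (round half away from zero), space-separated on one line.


BᵀP = [-2.0000 3.0000]
S = R + BᵀPB = [3] + [5.0000] = [8.0000]
BᵀPA = [-5.0000 -1.0000]
K = S⁻¹·BᵀPA = [-0.6250 -0.1250]
A−BK = [-0.1875 2.0625; -0.7500 1.2500]
AᵀP(A−BK) = [1.8750 0.3750; 0.3750 22.1250]
P' = Q + AᵀP(A−BK) = [5.1250 1.3750; 1.3750 23.1250]
tr(P') = 28.2500

-0.6250 -0.1250


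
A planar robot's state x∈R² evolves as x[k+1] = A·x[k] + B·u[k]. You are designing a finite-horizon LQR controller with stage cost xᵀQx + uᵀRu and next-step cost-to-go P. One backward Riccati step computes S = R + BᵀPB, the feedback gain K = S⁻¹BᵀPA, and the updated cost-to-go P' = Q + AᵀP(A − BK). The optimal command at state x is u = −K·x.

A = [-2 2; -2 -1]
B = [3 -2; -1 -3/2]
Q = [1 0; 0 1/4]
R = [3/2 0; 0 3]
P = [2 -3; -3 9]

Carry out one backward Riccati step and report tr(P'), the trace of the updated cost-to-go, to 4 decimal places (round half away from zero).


5.5976

BᵀP = [9.0000 -18.0000; 0.5000 -7.5000]
S = R + BᵀPB = [3/2 0; 0 3] + [45.0000 9.0000; 9.0000 10.2500] = [46.5000 9.0000; 9.0000 13.2500]
BᵀPA = [18.0000 36.0000; 14.0000 8.5000]
K = S⁻¹·BᵀPA = [0.2102 0.7484; 0.9138 0.1331]
A−BK = [-0.8031 0.0210; -0.4191 -0.0519]
AᵀP(A−BK) = [3.4226 0.6643; 0.6643 0.9250]
P' = Q + AᵀP(A−BK) = [4.4226 0.6643; 0.6643 1.1750]
tr(P') = 5.5976


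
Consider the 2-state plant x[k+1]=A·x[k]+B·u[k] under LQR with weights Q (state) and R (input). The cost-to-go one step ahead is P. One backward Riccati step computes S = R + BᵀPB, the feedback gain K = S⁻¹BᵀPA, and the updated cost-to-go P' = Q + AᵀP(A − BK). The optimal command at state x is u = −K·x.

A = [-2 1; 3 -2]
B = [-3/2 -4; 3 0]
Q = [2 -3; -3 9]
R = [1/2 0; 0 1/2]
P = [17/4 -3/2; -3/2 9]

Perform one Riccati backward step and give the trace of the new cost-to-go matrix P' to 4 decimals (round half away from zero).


BᵀP = [-10.8750 29.2500; -17.0000 6.0000]
S = R + BᵀPB = [1/2 0; 0 1/2] + [104.0625 43.5000; 43.5000 68.0000] = [104.5625 43.5000; 43.5000 68.5000]
BᵀPA = [109.5000 -69.3750; 52.0000 -29.0000]
K = S⁻¹·BᵀPA = [0.9940 -0.6623; 0.1279 -0.0028]
A−BK = [0.0026 -0.0045; 0.0179 -0.0130]
AᵀP(A−BK) = [0.5050 -0.3313; -0.3313 0.2208]
P' = Q + AᵀP(A−BK) = [2.5050 -3.3313; -3.3313 9.2208]
tr(P') = 11.7258

11.7258


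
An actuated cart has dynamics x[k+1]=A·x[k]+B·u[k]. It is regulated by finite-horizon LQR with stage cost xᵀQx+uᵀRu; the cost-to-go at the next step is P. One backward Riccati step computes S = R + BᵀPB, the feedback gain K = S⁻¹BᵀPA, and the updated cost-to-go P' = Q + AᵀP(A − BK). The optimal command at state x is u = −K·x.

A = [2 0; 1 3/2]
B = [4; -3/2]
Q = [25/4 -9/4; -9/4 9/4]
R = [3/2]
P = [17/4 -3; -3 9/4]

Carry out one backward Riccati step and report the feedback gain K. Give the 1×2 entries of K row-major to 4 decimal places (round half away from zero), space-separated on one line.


0.2499 -0.2086

BᵀP = [21.5000 -15.3750]
S = R + BᵀPB = [3/2] + [109.0625] = [110.5625]
BᵀPA = [27.6250 -23.0625]
K = S⁻¹·BᵀPA = [0.2499 -0.2086]
A−BK = [1.0006 0.8344; 1.3748 1.1871]
AᵀP(A−BK) = [0.3477 0.1374; 0.1374 0.2518]
P' = Q + AᵀP(A−BK) = [6.5977 -2.1126; -2.1126 2.5018]
tr(P') = 9.0995


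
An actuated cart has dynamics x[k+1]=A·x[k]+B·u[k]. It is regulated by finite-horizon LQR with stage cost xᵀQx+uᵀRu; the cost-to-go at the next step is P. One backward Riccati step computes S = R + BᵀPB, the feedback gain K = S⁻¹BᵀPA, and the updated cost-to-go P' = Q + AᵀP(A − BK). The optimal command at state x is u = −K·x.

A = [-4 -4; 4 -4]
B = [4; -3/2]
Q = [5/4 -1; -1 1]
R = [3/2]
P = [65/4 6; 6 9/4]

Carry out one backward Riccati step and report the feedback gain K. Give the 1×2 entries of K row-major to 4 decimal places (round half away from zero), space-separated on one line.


BᵀP = [56.0000 20.6250]
S = R + BᵀPB = [3/2] + [193.0625] = [194.5625]
BᵀPA = [-141.5000 -306.5000]
K = S⁻¹·BᵀPA = [-0.7273 -1.5753]
A−BK = [-1.0909 2.3013; 2.9091 -6.3630]
AᵀP(A−BK) = [1.0909 1.0909; 1.0909 5.1616]
P' = Q + AᵀP(A−BK) = [2.3409 0.0909; 0.0909 6.1616]
tr(P') = 8.5025

-0.7273 -1.5753


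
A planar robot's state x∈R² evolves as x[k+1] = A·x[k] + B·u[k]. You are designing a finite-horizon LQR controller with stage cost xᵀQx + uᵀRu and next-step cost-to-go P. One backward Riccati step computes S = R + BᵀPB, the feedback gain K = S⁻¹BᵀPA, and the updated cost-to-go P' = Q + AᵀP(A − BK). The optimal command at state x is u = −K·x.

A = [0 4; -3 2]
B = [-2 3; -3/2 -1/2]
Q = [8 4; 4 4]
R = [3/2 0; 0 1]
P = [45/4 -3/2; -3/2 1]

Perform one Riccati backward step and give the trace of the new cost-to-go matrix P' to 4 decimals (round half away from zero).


BᵀP = [-20.2500 1.5000; 34.5000 -5.0000]
S = R + BᵀPB = [3/2 0; 0 1] + [38.2500 -61.5000; -61.5000 106.0000] = [39.7500 -61.5000; -61.5000 107.0000]
BᵀPA = [-4.5000 -78.0000; 15.0000 128.0000]
K = S⁻¹·BᵀPA = [0.9363 -1.0064; 0.6783 0.6178]
A−BK = [-0.1624 0.1338; -1.2564 0.7994]
AᵀP(A−BK) = [3.0382 -1.7962; -1.7962 2.4204]
P' = Q + AᵀP(A−BK) = [11.0382 2.2038; 2.2038 6.4204]
tr(P') = 17.4586

17.4586


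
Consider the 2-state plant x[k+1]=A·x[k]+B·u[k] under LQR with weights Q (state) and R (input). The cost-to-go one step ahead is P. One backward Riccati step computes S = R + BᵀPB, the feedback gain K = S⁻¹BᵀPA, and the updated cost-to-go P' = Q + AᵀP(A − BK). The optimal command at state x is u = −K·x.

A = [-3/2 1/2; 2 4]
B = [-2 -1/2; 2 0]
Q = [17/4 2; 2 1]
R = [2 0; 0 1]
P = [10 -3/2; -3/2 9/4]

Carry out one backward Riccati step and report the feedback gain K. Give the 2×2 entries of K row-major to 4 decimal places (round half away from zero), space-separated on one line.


0.7904 0.6686 -0.0255 -2.0538

BᵀP = [-23.0000 7.5000; -5.0000 0.7500]
S = R + BᵀPB = [2 0; 0 1] + [61.0000 11.5000; 11.5000 2.5000] = [63.0000 11.5000; 11.5000 3.5000]
BᵀPA = [49.5000 18.5000; 9.0000 0.5000]
K = S⁻¹·BᵀPA = [0.7904 0.6686; -0.0255 -2.0538]
A−BK = [0.0680 0.8102; 0.4193 2.6629]
AᵀP(A−BK) = [1.6062 3.3909; 3.3909 21.1586]
P' = Q + AᵀP(A−BK) = [5.8562 5.3909; 5.3909 22.1586]
tr(P') = 28.0149


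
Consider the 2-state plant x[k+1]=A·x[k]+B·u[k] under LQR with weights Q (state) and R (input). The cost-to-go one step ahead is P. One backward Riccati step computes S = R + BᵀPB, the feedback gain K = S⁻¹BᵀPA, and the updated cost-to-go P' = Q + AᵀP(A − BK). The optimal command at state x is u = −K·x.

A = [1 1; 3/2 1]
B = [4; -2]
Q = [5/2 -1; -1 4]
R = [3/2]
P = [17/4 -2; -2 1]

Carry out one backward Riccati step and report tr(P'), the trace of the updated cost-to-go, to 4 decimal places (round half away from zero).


BᵀP = [21.0000 -10.0000]
S = R + BᵀPB = [3/2] + [104.0000] = [105.5000]
BᵀPA = [6.0000 11.0000]
K = S⁻¹·BᵀPA = [0.0569 0.1043]
A−BK = [0.7725 0.5829; 1.6137 1.2085]
AᵀP(A−BK) = [0.1588 0.1244; 0.1244 0.1031]
P' = Q + AᵀP(A−BK) = [2.6588 -0.8756; -0.8756 4.1031]
tr(P') = 6.7618

6.7618


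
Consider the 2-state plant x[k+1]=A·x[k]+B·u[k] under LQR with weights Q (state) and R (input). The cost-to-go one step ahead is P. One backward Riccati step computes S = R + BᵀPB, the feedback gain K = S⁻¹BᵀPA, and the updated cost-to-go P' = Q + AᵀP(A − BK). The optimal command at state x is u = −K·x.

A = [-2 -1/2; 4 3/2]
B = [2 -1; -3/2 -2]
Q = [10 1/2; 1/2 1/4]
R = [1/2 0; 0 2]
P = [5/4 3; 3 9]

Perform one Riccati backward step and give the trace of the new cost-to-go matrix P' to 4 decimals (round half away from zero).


13.3130

BᵀP = [-2.0000 -7.5000; -7.2500 -21.0000]
S = R + BᵀPB = [1/2 0; 0 2] + [7.2500 17.0000; 17.0000 49.2500] = [7.7500 17.0000; 17.0000 51.2500]
BᵀPA = [-26.0000 -10.2500; -69.5000 -27.8750]
K = S⁻¹·BᵀPA = [-1.3957 -0.4754; -0.8931 -0.3862]
A−BK = [-0.1017 0.0647; 0.1202 0.0144]
AᵀP(A−BK) = [2.6389 1.0479; 1.0479 0.4240]
P' = Q + AᵀP(A−BK) = [12.6389 1.5479; 1.5479 0.6740]
tr(P') = 13.3130


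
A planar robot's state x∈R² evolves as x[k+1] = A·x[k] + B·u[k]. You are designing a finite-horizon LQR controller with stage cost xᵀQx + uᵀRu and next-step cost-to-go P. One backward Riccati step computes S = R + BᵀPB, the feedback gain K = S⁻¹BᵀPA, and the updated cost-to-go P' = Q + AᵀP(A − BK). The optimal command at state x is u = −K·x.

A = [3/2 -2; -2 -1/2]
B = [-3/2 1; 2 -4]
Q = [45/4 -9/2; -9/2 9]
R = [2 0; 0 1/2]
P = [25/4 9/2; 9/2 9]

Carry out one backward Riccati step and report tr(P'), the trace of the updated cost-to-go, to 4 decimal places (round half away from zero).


28.5966

BᵀP = [-0.3750 11.2500; -11.7500 -31.5000]
S = R + BᵀPB = [2 0; 0 1/2] + [23.0625 -45.3750; -45.3750 114.2500] = [25.0625 -45.3750; -45.3750 114.7500]
BᵀPA = [-23.0625 -4.8750; 45.3750 39.2500]
K = S⁻¹·BᵀPA = [-0.7191 1.4951; 0.1111 0.9333]
A−BK = [0.3103 -0.6906; -0.1175 0.2428]
AᵀP(A−BK) = [1.4382 -2.9902; -2.9902 6.9084]
P' = Q + AᵀP(A−BK) = [12.6882 -7.4902; -7.4902 15.9084]
tr(P') = 28.5966


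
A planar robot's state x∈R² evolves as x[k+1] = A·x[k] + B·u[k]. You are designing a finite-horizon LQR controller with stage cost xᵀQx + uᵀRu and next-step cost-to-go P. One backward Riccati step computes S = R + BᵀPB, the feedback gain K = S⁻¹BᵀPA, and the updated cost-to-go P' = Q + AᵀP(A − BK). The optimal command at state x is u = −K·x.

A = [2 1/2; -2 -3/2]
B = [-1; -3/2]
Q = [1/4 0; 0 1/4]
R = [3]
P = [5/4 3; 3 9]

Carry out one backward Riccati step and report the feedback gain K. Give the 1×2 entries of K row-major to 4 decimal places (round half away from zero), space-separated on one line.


BᵀP = [-5.7500 -16.5000]
S = R + BᵀPB = [3] + [30.5000] = [33.5000]
BᵀPA = [21.5000 21.8750]
K = S⁻¹·BᵀPA = [0.6418 0.6530]
A−BK = [2.6418 1.1530; -1.0373 -0.5205]
AᵀP(A−BK) = [3.2015 2.2108; 2.2108 1.7785]
P' = Q + AᵀP(A−BK) = [3.4515 2.2108; 2.2108 2.0285]
tr(P') = 5.4799

0.6418 0.6530


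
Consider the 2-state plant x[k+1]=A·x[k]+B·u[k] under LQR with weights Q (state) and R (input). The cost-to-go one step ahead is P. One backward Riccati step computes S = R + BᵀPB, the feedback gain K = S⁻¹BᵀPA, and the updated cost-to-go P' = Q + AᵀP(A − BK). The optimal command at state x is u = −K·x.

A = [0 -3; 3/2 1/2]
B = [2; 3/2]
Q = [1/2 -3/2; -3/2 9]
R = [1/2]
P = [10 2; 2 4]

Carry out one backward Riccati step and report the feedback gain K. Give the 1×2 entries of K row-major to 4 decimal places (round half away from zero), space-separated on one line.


0.2439 -1.0407

BᵀP = [23.0000 10.0000]
S = R + BᵀPB = [1/2] + [61.0000] = [61.5000]
BᵀPA = [15.0000 -64.0000]
K = S⁻¹·BᵀPA = [0.2439 -1.0407]
A−BK = [-0.4878 -0.9187; 1.1341 2.0610]
AᵀP(A−BK) = [5.3415 9.6098; 9.6098 18.3984]
P' = Q + AᵀP(A−BK) = [5.8415 8.1098; 8.1098 27.3984]
tr(P') = 33.2398


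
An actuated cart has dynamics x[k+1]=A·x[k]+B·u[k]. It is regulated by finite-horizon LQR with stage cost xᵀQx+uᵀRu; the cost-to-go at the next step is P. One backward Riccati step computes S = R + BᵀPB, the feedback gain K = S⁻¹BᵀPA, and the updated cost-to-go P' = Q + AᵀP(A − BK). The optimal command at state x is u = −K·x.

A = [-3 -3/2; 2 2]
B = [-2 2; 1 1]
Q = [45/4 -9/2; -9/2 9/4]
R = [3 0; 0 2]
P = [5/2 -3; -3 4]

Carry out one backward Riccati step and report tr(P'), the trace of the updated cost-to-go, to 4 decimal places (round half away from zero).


BᵀP = [-8.0000 10.0000; 2.0000 -2.0000]
S = R + BᵀPB = [3 0; 0 2] + [26.0000 -6.0000; -6.0000 2.0000] = [29.0000 -6.0000; -6.0000 4.0000]
BᵀPA = [44.0000 32.0000; -10.0000 -7.0000]
K = S⁻¹·BᵀPA = [1.4500 1.0750; -0.3250 -0.1375]
A−BK = [0.5500 0.9250; 0.8750 1.0625]
AᵀP(A−BK) = [7.4500 5.5750; 5.5750 4.2625]
P' = Q + AᵀP(A−BK) = [18.7000 1.0750; 1.0750 6.5125]
tr(P') = 25.2125

25.2125


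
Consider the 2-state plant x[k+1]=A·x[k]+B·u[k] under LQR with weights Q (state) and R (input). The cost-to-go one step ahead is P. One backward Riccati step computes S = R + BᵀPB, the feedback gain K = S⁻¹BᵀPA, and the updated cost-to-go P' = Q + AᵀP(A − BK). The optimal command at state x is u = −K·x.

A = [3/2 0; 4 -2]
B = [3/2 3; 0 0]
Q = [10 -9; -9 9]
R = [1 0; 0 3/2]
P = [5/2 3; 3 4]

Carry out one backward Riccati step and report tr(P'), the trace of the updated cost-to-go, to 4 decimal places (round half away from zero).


BᵀP = [3.7500 4.5000; 7.5000 9.0000]
S = R + BᵀPB = [1 0; 0 3/2] + [5.6250 11.2500; 11.2500 22.5000] = [6.6250 11.2500; 11.2500 24.0000]
BᵀPA = [23.6250 -9.0000; 47.2500 -18.0000]
K = S⁻¹·BᵀPA = [1.0925 -0.4162; 1.4566 -0.5549]
A−BK = [-4.5087 2.2890; 4.0000 -2.0000]
AᵀP(A−BK) = [10.9884 -4.9480; -4.9480 2.2659]
P' = Q + AᵀP(A−BK) = [20.9884 -13.9480; -13.9480 11.2659]
tr(P') = 32.2543

32.2543
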